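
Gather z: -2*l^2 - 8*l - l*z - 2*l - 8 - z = -2*l^2 - 10*l + z*(-l - 1) - 8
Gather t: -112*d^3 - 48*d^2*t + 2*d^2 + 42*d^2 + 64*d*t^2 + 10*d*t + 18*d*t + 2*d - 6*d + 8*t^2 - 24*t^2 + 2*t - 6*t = -112*d^3 + 44*d^2 - 4*d + t^2*(64*d - 16) + t*(-48*d^2 + 28*d - 4)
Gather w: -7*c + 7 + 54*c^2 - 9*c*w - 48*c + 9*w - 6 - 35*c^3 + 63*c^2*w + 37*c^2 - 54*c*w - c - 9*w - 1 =-35*c^3 + 91*c^2 - 56*c + w*(63*c^2 - 63*c)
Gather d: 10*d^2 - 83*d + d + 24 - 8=10*d^2 - 82*d + 16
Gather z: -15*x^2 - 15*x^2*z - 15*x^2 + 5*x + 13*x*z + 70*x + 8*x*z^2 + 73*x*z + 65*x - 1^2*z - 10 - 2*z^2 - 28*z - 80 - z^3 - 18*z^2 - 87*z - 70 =-30*x^2 + 140*x - z^3 + z^2*(8*x - 20) + z*(-15*x^2 + 86*x - 116) - 160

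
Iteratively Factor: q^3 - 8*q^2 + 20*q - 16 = (q - 4)*(q^2 - 4*q + 4) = (q - 4)*(q - 2)*(q - 2)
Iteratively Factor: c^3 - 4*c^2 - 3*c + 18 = (c + 2)*(c^2 - 6*c + 9) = (c - 3)*(c + 2)*(c - 3)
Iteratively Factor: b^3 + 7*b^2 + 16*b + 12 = (b + 3)*(b^2 + 4*b + 4) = (b + 2)*(b + 3)*(b + 2)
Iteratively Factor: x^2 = (x)*(x)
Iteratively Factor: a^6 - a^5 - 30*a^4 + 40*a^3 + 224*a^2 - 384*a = (a + 4)*(a^5 - 5*a^4 - 10*a^3 + 80*a^2 - 96*a) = (a - 2)*(a + 4)*(a^4 - 3*a^3 - 16*a^2 + 48*a) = (a - 3)*(a - 2)*(a + 4)*(a^3 - 16*a) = a*(a - 3)*(a - 2)*(a + 4)*(a^2 - 16) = a*(a - 3)*(a - 2)*(a + 4)^2*(a - 4)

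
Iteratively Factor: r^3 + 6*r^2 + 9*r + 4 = (r + 4)*(r^2 + 2*r + 1) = (r + 1)*(r + 4)*(r + 1)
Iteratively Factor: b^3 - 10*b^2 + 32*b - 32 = (b - 2)*(b^2 - 8*b + 16) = (b - 4)*(b - 2)*(b - 4)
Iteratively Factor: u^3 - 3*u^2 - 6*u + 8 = (u - 1)*(u^2 - 2*u - 8) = (u - 1)*(u + 2)*(u - 4)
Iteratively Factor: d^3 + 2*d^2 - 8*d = (d + 4)*(d^2 - 2*d) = (d - 2)*(d + 4)*(d)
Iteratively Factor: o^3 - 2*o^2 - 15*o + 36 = (o - 3)*(o^2 + o - 12) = (o - 3)*(o + 4)*(o - 3)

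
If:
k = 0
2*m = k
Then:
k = 0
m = 0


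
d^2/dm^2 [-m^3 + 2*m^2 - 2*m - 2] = 4 - 6*m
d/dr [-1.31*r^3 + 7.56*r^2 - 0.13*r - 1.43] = -3.93*r^2 + 15.12*r - 0.13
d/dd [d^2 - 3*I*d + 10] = 2*d - 3*I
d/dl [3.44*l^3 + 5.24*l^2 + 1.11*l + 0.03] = 10.32*l^2 + 10.48*l + 1.11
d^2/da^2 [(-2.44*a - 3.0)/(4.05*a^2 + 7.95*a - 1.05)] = (-(2.44*a + 3.0)*(8.1*a + 7.95)*(16.2*a + 15.9) + (59.292*a + 63.096)*(4.05*a^2 + 7.95*a - 1.05))/(4.05*a^2 + 7.95*a - 1.05)^3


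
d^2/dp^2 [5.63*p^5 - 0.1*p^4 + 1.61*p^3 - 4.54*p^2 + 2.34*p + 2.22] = 112.6*p^3 - 1.2*p^2 + 9.66*p - 9.08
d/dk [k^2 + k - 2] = 2*k + 1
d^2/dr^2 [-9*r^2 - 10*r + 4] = -18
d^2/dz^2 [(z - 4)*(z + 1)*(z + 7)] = 6*z + 8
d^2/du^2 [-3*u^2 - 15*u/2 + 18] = -6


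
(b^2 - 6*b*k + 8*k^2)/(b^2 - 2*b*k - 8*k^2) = (b - 2*k)/(b + 2*k)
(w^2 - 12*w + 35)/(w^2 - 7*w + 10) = (w - 7)/(w - 2)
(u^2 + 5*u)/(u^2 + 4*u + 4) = u*(u + 5)/(u^2 + 4*u + 4)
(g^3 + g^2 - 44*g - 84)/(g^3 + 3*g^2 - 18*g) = (g^2 - 5*g - 14)/(g*(g - 3))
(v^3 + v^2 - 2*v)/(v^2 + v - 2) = v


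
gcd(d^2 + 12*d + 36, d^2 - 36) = d + 6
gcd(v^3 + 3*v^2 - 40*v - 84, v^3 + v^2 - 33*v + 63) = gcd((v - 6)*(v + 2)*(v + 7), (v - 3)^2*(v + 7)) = v + 7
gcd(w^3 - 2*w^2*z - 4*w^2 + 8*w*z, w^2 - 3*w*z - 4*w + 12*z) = w - 4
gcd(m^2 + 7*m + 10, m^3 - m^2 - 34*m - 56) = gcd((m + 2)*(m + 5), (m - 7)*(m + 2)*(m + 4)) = m + 2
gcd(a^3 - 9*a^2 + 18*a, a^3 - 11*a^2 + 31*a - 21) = a - 3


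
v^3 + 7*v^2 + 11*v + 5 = (v + 1)^2*(v + 5)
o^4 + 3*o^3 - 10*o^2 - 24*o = o*(o - 3)*(o + 2)*(o + 4)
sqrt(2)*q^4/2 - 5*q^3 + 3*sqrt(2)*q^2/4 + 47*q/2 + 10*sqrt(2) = (q - 4*sqrt(2))*(q - 5*sqrt(2)/2)*(q + sqrt(2)/2)*(sqrt(2)*q/2 + 1)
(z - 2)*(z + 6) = z^2 + 4*z - 12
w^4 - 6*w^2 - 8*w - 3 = (w - 3)*(w + 1)^3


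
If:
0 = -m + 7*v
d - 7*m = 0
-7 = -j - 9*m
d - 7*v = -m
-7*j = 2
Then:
No Solution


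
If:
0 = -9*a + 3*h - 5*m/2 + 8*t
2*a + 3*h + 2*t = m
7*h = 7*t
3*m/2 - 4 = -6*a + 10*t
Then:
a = 12/97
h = -112/97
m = -536/97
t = -112/97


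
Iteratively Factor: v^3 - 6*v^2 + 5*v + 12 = (v + 1)*(v^2 - 7*v + 12) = (v - 4)*(v + 1)*(v - 3)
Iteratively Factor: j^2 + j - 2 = (j + 2)*(j - 1)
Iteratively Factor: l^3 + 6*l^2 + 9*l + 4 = (l + 1)*(l^2 + 5*l + 4) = (l + 1)*(l + 4)*(l + 1)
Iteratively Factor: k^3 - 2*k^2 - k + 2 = (k - 2)*(k^2 - 1) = (k - 2)*(k - 1)*(k + 1)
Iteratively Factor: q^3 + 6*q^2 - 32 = (q - 2)*(q^2 + 8*q + 16) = (q - 2)*(q + 4)*(q + 4)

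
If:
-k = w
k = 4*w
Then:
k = 0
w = 0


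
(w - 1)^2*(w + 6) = w^3 + 4*w^2 - 11*w + 6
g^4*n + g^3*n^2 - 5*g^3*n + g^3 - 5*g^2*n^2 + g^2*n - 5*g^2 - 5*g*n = g*(g - 5)*(g + n)*(g*n + 1)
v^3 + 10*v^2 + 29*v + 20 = (v + 1)*(v + 4)*(v + 5)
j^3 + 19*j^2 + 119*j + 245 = (j + 5)*(j + 7)^2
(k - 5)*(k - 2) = k^2 - 7*k + 10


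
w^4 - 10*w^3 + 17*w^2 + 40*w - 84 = (w - 7)*(w - 3)*(w - 2)*(w + 2)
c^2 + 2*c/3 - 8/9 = (c - 2/3)*(c + 4/3)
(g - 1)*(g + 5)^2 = g^3 + 9*g^2 + 15*g - 25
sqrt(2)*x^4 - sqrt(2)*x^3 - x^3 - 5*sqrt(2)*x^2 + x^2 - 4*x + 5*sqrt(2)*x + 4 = (x - 1)*(x - 2*sqrt(2))*(x + sqrt(2))*(sqrt(2)*x + 1)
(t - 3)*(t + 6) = t^2 + 3*t - 18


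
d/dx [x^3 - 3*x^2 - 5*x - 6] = 3*x^2 - 6*x - 5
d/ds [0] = 0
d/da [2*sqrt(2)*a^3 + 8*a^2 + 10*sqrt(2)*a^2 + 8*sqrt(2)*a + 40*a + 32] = 6*sqrt(2)*a^2 + 16*a + 20*sqrt(2)*a + 8*sqrt(2) + 40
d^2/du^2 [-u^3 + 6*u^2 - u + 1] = 12 - 6*u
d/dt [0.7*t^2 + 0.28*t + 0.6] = 1.4*t + 0.28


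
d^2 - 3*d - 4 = (d - 4)*(d + 1)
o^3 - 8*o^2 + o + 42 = (o - 7)*(o - 3)*(o + 2)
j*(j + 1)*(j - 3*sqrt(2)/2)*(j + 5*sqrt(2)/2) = j^4 + j^3 + sqrt(2)*j^3 - 15*j^2/2 + sqrt(2)*j^2 - 15*j/2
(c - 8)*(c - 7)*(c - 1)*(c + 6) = c^4 - 10*c^3 - 25*c^2 + 370*c - 336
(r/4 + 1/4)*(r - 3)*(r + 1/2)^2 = r^4/4 - r^3/4 - 19*r^2/16 - 7*r/8 - 3/16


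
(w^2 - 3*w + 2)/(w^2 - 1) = (w - 2)/(w + 1)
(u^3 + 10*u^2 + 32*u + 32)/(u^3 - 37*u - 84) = (u^2 + 6*u + 8)/(u^2 - 4*u - 21)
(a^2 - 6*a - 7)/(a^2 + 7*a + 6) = (a - 7)/(a + 6)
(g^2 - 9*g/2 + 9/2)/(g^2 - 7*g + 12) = (g - 3/2)/(g - 4)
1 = 1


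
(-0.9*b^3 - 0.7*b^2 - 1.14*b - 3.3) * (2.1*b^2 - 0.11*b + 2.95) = -1.89*b^5 - 1.371*b^4 - 4.972*b^3 - 8.8696*b^2 - 3.0*b - 9.735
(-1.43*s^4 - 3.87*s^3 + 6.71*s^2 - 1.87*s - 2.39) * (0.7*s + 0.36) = -1.001*s^5 - 3.2238*s^4 + 3.3038*s^3 + 1.1066*s^2 - 2.3462*s - 0.8604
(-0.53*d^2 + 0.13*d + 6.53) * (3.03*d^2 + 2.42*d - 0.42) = -1.6059*d^4 - 0.8887*d^3 + 20.3231*d^2 + 15.748*d - 2.7426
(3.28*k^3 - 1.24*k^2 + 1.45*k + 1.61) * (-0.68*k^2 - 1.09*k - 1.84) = -2.2304*k^5 - 2.732*k^4 - 5.6696*k^3 - 0.3937*k^2 - 4.4229*k - 2.9624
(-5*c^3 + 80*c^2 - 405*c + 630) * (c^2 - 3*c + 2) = -5*c^5 + 95*c^4 - 655*c^3 + 2005*c^2 - 2700*c + 1260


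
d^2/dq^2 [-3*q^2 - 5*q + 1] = -6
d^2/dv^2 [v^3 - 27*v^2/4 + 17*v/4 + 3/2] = 6*v - 27/2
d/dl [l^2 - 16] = 2*l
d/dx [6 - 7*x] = -7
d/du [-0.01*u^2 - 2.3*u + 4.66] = -0.02*u - 2.3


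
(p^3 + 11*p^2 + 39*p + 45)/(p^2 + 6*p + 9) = p + 5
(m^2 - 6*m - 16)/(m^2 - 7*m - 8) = (m + 2)/(m + 1)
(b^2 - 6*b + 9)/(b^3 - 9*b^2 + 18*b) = (b - 3)/(b*(b - 6))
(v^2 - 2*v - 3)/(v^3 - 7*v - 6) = 1/(v + 2)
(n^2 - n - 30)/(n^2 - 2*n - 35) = (n - 6)/(n - 7)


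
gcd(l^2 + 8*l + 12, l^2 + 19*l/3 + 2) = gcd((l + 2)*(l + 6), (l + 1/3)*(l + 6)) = l + 6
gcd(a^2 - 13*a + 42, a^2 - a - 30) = a - 6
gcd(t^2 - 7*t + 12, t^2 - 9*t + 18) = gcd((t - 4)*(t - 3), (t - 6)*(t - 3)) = t - 3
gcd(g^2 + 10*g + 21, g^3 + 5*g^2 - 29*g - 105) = g^2 + 10*g + 21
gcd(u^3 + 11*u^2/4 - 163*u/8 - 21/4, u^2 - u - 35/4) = u - 7/2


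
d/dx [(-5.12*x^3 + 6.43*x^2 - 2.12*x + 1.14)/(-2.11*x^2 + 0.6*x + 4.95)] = (10.8032*x^4 - 6.144*x^3 - 76.6472*x^2 + 68.4678*x - 11.178)/(4.4521*x^4 - 2.532*x^3 - 20.529*x^2 + 5.94*x + 24.5025)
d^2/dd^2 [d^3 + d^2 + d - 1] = 6*d + 2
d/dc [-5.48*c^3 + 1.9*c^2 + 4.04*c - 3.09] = -16.44*c^2 + 3.8*c + 4.04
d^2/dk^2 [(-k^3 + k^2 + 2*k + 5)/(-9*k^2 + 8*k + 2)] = 2*(-152*k^3 - 1221*k^2 + 984*k - 382)/(729*k^6 - 1944*k^5 + 1242*k^4 + 352*k^3 - 276*k^2 - 96*k - 8)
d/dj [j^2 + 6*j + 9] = 2*j + 6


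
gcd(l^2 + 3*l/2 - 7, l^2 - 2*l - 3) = 1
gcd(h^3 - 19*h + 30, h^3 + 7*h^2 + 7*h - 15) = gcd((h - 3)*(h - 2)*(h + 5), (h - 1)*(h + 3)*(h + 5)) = h + 5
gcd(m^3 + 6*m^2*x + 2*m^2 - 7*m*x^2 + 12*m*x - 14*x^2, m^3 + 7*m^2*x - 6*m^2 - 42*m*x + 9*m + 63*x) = m + 7*x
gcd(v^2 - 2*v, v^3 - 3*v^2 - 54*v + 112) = v - 2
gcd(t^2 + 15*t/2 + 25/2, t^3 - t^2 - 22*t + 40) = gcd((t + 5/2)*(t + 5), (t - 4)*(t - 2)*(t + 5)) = t + 5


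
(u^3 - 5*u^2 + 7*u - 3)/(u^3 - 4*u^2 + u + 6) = (u^2 - 2*u + 1)/(u^2 - u - 2)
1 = 1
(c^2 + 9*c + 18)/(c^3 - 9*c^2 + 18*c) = (c^2 + 9*c + 18)/(c*(c^2 - 9*c + 18))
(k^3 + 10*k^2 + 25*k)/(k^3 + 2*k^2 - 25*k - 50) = k*(k + 5)/(k^2 - 3*k - 10)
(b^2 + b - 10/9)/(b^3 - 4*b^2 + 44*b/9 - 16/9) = (3*b + 5)/(3*b^2 - 10*b + 8)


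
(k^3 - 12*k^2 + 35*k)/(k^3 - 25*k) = (k - 7)/(k + 5)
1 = 1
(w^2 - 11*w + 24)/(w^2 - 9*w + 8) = (w - 3)/(w - 1)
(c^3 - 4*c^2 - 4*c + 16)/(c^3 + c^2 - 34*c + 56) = (c + 2)/(c + 7)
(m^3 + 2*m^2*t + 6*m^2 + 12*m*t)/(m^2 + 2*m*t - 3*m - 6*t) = m*(m + 6)/(m - 3)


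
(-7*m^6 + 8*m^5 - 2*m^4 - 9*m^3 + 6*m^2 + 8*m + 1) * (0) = 0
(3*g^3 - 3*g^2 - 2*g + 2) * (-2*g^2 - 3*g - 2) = -6*g^5 - 3*g^4 + 7*g^3 + 8*g^2 - 2*g - 4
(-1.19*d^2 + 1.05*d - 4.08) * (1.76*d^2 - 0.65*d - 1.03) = -2.0944*d^4 + 2.6215*d^3 - 6.6376*d^2 + 1.5705*d + 4.2024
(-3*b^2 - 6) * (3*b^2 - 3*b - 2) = -9*b^4 + 9*b^3 - 12*b^2 + 18*b + 12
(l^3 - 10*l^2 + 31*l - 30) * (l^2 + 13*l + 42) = l^5 + 3*l^4 - 57*l^3 - 47*l^2 + 912*l - 1260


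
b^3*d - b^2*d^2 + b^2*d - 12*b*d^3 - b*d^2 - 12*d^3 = (b - 4*d)*(b + 3*d)*(b*d + d)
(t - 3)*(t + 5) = t^2 + 2*t - 15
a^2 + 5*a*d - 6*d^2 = (a - d)*(a + 6*d)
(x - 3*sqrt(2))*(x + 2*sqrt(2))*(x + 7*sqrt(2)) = x^3 + 6*sqrt(2)*x^2 - 26*x - 84*sqrt(2)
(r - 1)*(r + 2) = r^2 + r - 2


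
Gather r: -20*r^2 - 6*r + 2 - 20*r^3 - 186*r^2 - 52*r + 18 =-20*r^3 - 206*r^2 - 58*r + 20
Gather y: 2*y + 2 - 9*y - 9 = -7*y - 7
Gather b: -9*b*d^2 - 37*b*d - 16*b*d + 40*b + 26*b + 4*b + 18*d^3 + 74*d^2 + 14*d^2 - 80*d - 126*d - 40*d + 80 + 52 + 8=b*(-9*d^2 - 53*d + 70) + 18*d^3 + 88*d^2 - 246*d + 140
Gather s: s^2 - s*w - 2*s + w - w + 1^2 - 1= s^2 + s*(-w - 2)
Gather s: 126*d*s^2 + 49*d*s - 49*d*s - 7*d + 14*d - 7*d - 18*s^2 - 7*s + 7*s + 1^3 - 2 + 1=s^2*(126*d - 18)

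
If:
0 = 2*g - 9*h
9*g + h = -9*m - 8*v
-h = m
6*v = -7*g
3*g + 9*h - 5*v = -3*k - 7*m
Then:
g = 0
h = 0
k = 0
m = 0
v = 0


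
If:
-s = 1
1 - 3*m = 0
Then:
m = 1/3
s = -1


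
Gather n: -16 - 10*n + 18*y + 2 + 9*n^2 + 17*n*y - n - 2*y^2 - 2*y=9*n^2 + n*(17*y - 11) - 2*y^2 + 16*y - 14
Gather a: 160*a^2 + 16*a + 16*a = 160*a^2 + 32*a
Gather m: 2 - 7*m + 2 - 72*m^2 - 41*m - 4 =-72*m^2 - 48*m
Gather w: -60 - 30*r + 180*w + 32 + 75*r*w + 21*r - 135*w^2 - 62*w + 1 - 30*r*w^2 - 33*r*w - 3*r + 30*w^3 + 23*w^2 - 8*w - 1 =-12*r + 30*w^3 + w^2*(-30*r - 112) + w*(42*r + 110) - 28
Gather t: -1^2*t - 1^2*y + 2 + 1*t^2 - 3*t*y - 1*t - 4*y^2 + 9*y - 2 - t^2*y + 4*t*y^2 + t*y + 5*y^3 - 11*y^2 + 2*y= t^2*(1 - y) + t*(4*y^2 - 2*y - 2) + 5*y^3 - 15*y^2 + 10*y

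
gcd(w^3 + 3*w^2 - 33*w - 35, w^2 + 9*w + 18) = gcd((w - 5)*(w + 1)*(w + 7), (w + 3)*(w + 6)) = 1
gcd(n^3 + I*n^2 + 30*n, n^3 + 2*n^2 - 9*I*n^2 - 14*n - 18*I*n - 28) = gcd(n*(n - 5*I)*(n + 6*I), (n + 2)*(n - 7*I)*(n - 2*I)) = 1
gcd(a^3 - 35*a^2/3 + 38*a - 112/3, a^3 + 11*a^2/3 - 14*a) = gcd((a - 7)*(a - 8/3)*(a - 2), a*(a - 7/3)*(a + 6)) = 1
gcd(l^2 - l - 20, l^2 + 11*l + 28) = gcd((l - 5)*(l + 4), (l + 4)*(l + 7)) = l + 4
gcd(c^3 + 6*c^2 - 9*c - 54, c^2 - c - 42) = c + 6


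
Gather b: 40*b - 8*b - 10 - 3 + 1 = 32*b - 12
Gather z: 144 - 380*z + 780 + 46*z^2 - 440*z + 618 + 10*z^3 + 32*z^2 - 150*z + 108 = 10*z^3 + 78*z^2 - 970*z + 1650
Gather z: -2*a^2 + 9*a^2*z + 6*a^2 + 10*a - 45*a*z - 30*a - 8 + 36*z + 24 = 4*a^2 - 20*a + z*(9*a^2 - 45*a + 36) + 16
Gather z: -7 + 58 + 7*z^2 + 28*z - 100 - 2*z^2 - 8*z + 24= 5*z^2 + 20*z - 25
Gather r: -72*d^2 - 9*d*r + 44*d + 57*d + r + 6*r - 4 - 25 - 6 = -72*d^2 + 101*d + r*(7 - 9*d) - 35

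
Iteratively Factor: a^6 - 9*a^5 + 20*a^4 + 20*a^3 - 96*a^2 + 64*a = (a - 4)*(a^5 - 5*a^4 + 20*a^2 - 16*a) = (a - 4)*(a - 1)*(a^4 - 4*a^3 - 4*a^2 + 16*a) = a*(a - 4)*(a - 1)*(a^3 - 4*a^2 - 4*a + 16) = a*(a - 4)*(a - 2)*(a - 1)*(a^2 - 2*a - 8) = a*(a - 4)^2*(a - 2)*(a - 1)*(a + 2)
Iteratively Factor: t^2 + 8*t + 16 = (t + 4)*(t + 4)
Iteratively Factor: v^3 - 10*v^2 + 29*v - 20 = (v - 4)*(v^2 - 6*v + 5) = (v - 4)*(v - 1)*(v - 5)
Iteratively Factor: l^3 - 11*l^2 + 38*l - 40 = (l - 2)*(l^2 - 9*l + 20) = (l - 4)*(l - 2)*(l - 5)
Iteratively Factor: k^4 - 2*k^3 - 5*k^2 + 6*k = (k - 3)*(k^3 + k^2 - 2*k) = k*(k - 3)*(k^2 + k - 2) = k*(k - 3)*(k - 1)*(k + 2)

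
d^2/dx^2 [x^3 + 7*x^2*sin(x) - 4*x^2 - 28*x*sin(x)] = -7*x^2*sin(x) + 28*sqrt(2)*x*sin(x + pi/4) + 6*x + 14*sin(x) - 56*cos(x) - 8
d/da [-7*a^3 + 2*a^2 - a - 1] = -21*a^2 + 4*a - 1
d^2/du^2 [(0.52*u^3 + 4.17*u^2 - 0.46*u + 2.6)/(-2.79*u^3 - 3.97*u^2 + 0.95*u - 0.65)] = (-1.4210854715202e-14*u^7 - 53.4000420000002*u^6 + 13.2145560000001*u^5 - 267.292602*u^4 - 367.672652*u^3 - 148.04205*u^2 + 78.68562*u + 5.77005)/(21.717639*u^9 + 92.708631*u^8 + 109.734048*u^7 + 14.614858*u^6 + 5.83293000000001*u^5 + 31.14558*u^4 - 12.0299*u^3 + 6.79185*u^2 - 1.204125*u + 0.274625)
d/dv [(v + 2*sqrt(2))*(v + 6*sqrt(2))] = 2*v + 8*sqrt(2)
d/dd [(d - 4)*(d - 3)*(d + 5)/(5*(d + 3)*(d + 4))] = (d^4 + 14*d^3 + 45*d^2 - 168*d - 696)/(5*(d^4 + 14*d^3 + 73*d^2 + 168*d + 144))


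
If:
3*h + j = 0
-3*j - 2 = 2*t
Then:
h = 2*t/9 + 2/9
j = -2*t/3 - 2/3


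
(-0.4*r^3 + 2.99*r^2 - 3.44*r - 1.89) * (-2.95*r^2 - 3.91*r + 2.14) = 1.18*r^5 - 7.2565*r^4 - 2.3989*r^3 + 25.4245*r^2 + 0.0282999999999998*r - 4.0446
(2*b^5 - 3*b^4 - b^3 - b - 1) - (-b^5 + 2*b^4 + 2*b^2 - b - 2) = 3*b^5 - 5*b^4 - b^3 - 2*b^2 + 1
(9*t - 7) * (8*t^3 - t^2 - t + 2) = 72*t^4 - 65*t^3 - 2*t^2 + 25*t - 14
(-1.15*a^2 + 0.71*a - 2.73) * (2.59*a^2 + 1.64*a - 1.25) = -2.9785*a^4 - 0.0470999999999999*a^3 - 4.4688*a^2 - 5.3647*a + 3.4125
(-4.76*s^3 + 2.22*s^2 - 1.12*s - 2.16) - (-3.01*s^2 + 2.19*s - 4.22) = -4.76*s^3 + 5.23*s^2 - 3.31*s + 2.06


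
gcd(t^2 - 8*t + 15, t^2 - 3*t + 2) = 1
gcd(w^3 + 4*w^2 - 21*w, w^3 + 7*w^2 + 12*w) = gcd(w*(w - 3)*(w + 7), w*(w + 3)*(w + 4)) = w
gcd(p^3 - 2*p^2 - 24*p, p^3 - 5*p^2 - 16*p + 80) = p + 4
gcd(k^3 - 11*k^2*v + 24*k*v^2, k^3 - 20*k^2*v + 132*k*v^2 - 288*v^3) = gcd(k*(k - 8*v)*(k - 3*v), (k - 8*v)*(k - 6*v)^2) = -k + 8*v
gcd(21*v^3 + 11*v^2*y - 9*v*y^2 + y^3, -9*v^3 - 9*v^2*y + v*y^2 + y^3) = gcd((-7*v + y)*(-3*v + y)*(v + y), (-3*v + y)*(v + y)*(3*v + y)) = -3*v^2 - 2*v*y + y^2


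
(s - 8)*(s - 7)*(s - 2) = s^3 - 17*s^2 + 86*s - 112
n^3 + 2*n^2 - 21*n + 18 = (n - 3)*(n - 1)*(n + 6)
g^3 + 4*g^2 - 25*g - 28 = (g - 4)*(g + 1)*(g + 7)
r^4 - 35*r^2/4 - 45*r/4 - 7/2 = (r - 7/2)*(r + 1/2)*(r + 1)*(r + 2)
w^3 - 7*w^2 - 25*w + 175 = (w - 7)*(w - 5)*(w + 5)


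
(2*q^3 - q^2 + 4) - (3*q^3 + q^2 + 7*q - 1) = -q^3 - 2*q^2 - 7*q + 5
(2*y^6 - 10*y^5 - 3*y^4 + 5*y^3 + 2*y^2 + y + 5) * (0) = 0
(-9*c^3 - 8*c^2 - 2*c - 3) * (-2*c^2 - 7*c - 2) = 18*c^5 + 79*c^4 + 78*c^3 + 36*c^2 + 25*c + 6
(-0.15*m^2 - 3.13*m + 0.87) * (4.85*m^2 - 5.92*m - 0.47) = -0.7275*m^4 - 14.2925*m^3 + 22.8196*m^2 - 3.6793*m - 0.4089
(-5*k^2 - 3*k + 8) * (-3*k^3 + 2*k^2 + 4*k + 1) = 15*k^5 - k^4 - 50*k^3 - k^2 + 29*k + 8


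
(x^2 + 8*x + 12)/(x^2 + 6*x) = (x + 2)/x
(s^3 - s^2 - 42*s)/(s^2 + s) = (s^2 - s - 42)/(s + 1)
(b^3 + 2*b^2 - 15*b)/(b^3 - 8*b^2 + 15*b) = (b + 5)/(b - 5)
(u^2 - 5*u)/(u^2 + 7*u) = (u - 5)/(u + 7)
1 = 1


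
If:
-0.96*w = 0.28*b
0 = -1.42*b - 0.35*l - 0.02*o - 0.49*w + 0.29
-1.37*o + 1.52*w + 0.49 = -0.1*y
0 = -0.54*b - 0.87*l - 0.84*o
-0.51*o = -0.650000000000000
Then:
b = 0.66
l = -1.64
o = 1.27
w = -0.19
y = 15.47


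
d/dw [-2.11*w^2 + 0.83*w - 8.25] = 0.83 - 4.22*w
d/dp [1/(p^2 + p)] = (-2*p - 1)/(p^2*(p + 1)^2)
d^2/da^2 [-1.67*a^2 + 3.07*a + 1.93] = -3.34000000000000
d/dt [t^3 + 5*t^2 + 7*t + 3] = 3*t^2 + 10*t + 7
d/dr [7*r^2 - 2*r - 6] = 14*r - 2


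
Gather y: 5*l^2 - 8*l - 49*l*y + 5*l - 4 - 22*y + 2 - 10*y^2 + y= 5*l^2 - 3*l - 10*y^2 + y*(-49*l - 21) - 2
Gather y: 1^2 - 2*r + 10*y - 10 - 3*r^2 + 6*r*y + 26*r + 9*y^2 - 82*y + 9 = -3*r^2 + 24*r + 9*y^2 + y*(6*r - 72)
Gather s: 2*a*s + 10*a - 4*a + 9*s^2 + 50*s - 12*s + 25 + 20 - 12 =6*a + 9*s^2 + s*(2*a + 38) + 33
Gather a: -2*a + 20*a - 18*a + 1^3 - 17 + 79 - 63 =0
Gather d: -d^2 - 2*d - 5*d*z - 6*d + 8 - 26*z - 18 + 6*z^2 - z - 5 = -d^2 + d*(-5*z - 8) + 6*z^2 - 27*z - 15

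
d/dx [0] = 0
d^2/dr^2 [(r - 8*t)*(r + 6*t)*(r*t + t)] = 2*t*(3*r - 2*t + 1)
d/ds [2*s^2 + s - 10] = 4*s + 1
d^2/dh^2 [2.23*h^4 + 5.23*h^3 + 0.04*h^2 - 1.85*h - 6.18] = 26.76*h^2 + 31.38*h + 0.08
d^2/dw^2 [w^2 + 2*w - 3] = 2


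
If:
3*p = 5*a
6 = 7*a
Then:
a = 6/7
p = 10/7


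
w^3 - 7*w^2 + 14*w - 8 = (w - 4)*(w - 2)*(w - 1)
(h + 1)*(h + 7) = h^2 + 8*h + 7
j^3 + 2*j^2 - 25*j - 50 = (j - 5)*(j + 2)*(j + 5)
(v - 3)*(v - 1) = v^2 - 4*v + 3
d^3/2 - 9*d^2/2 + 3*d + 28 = (d/2 + 1)*(d - 7)*(d - 4)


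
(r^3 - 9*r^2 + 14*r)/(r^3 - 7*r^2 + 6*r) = (r^2 - 9*r + 14)/(r^2 - 7*r + 6)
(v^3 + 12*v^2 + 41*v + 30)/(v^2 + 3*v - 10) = (v^2 + 7*v + 6)/(v - 2)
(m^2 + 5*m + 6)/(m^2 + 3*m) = (m + 2)/m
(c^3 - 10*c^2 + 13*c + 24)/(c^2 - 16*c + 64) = (c^2 - 2*c - 3)/(c - 8)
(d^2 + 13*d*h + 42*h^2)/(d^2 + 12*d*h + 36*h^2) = (d + 7*h)/(d + 6*h)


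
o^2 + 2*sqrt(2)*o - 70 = (o - 5*sqrt(2))*(o + 7*sqrt(2))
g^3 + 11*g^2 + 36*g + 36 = (g + 2)*(g + 3)*(g + 6)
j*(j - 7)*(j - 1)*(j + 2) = j^4 - 6*j^3 - 9*j^2 + 14*j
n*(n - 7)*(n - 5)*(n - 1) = n^4 - 13*n^3 + 47*n^2 - 35*n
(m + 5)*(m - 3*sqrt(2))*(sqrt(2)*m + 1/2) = sqrt(2)*m^3 - 11*m^2/2 + 5*sqrt(2)*m^2 - 55*m/2 - 3*sqrt(2)*m/2 - 15*sqrt(2)/2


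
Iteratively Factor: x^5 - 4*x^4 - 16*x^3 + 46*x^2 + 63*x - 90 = (x - 1)*(x^4 - 3*x^3 - 19*x^2 + 27*x + 90) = (x - 3)*(x - 1)*(x^3 - 19*x - 30) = (x - 3)*(x - 1)*(x + 2)*(x^2 - 2*x - 15) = (x - 5)*(x - 3)*(x - 1)*(x + 2)*(x + 3)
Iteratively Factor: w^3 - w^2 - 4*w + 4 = (w + 2)*(w^2 - 3*w + 2) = (w - 2)*(w + 2)*(w - 1)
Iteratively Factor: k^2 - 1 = (k - 1)*(k + 1)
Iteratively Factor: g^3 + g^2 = (g + 1)*(g^2) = g*(g + 1)*(g)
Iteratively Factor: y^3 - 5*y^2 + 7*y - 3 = (y - 1)*(y^2 - 4*y + 3) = (y - 3)*(y - 1)*(y - 1)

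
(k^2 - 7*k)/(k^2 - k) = (k - 7)/(k - 1)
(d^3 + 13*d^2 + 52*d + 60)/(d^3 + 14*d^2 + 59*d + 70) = (d + 6)/(d + 7)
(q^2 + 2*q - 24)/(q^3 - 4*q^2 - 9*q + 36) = (q + 6)/(q^2 - 9)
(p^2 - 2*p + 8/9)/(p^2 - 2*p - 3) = (-p^2 + 2*p - 8/9)/(-p^2 + 2*p + 3)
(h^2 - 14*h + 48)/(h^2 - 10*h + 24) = (h - 8)/(h - 4)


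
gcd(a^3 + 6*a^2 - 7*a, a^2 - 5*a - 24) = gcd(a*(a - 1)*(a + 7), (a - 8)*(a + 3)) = 1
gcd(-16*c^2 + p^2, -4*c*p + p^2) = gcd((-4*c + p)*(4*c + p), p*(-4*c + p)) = -4*c + p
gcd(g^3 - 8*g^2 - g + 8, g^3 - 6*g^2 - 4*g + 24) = 1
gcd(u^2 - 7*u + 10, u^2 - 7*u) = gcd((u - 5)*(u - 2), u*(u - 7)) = 1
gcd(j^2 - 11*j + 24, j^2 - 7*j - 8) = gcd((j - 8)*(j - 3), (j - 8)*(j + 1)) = j - 8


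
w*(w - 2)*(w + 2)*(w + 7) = w^4 + 7*w^3 - 4*w^2 - 28*w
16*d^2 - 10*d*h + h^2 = (-8*d + h)*(-2*d + h)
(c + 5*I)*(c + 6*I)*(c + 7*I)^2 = c^4 + 25*I*c^3 - 233*c^2 - 959*I*c + 1470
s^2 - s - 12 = (s - 4)*(s + 3)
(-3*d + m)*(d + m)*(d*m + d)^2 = -3*d^4*m^2 - 6*d^4*m - 3*d^4 - 2*d^3*m^3 - 4*d^3*m^2 - 2*d^3*m + d^2*m^4 + 2*d^2*m^3 + d^2*m^2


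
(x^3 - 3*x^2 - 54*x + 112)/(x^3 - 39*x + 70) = (x - 8)/(x - 5)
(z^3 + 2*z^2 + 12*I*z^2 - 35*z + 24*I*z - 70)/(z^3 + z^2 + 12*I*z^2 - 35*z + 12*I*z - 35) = (z + 2)/(z + 1)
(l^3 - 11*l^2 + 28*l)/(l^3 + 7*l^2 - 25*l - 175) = l*(l^2 - 11*l + 28)/(l^3 + 7*l^2 - 25*l - 175)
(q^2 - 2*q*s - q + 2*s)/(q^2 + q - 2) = (q - 2*s)/(q + 2)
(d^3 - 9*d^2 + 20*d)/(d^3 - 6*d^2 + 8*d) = (d - 5)/(d - 2)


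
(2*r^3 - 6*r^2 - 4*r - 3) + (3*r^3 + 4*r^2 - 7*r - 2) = 5*r^3 - 2*r^2 - 11*r - 5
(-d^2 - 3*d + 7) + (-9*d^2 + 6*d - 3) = -10*d^2 + 3*d + 4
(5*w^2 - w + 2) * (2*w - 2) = 10*w^3 - 12*w^2 + 6*w - 4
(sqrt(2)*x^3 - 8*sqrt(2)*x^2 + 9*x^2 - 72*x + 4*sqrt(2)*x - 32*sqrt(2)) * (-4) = -4*sqrt(2)*x^3 - 36*x^2 + 32*sqrt(2)*x^2 - 16*sqrt(2)*x + 288*x + 128*sqrt(2)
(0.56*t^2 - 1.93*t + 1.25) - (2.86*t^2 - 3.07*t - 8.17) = -2.3*t^2 + 1.14*t + 9.42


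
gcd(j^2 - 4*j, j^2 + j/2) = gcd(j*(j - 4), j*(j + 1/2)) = j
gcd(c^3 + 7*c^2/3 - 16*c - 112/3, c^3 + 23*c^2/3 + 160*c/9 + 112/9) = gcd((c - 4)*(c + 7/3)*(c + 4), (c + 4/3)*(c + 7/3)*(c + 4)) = c^2 + 19*c/3 + 28/3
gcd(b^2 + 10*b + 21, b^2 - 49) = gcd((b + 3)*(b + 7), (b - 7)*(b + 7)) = b + 7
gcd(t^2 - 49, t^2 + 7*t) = t + 7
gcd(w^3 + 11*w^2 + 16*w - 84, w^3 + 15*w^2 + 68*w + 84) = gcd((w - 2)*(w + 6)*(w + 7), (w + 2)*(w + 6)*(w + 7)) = w^2 + 13*w + 42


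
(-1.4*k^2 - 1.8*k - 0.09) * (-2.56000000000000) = 3.584*k^2 + 4.608*k + 0.2304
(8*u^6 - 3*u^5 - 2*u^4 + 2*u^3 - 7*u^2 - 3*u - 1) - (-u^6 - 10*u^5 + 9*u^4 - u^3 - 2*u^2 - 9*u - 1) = 9*u^6 + 7*u^5 - 11*u^4 + 3*u^3 - 5*u^2 + 6*u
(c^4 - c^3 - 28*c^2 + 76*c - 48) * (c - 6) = c^5 - 7*c^4 - 22*c^3 + 244*c^2 - 504*c + 288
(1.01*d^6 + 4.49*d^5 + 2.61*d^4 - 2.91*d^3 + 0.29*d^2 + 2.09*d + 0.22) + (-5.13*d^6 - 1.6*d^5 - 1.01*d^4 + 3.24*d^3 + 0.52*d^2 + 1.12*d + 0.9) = -4.12*d^6 + 2.89*d^5 + 1.6*d^4 + 0.33*d^3 + 0.81*d^2 + 3.21*d + 1.12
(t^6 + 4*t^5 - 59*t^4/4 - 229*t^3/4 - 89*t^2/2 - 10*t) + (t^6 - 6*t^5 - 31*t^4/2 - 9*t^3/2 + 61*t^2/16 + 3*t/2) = 2*t^6 - 2*t^5 - 121*t^4/4 - 247*t^3/4 - 651*t^2/16 - 17*t/2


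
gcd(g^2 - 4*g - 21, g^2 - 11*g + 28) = g - 7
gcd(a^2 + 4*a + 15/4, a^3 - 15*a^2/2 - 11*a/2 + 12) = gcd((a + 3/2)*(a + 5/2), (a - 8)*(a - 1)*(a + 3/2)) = a + 3/2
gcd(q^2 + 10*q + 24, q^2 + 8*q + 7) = 1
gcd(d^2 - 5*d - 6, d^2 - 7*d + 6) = d - 6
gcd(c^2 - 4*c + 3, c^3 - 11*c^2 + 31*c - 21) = c^2 - 4*c + 3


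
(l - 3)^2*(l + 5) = l^3 - l^2 - 21*l + 45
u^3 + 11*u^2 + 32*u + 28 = (u + 2)^2*(u + 7)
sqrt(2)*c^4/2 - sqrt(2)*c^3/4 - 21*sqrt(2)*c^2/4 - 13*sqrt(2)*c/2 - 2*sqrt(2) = (c - 4)*(c + 1/2)*(c + 2)*(sqrt(2)*c/2 + sqrt(2)/2)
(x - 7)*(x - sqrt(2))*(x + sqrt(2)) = x^3 - 7*x^2 - 2*x + 14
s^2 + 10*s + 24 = (s + 4)*(s + 6)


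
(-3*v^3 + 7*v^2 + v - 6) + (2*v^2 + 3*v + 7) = -3*v^3 + 9*v^2 + 4*v + 1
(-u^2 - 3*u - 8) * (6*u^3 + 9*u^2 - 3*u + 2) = -6*u^5 - 27*u^4 - 72*u^3 - 65*u^2 + 18*u - 16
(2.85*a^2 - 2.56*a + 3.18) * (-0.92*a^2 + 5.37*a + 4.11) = -2.622*a^4 + 17.6597*a^3 - 4.9593*a^2 + 6.555*a + 13.0698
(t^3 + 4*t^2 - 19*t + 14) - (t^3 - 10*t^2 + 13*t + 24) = 14*t^2 - 32*t - 10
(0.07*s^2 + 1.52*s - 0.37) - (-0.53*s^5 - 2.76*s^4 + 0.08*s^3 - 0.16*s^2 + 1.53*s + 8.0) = 0.53*s^5 + 2.76*s^4 - 0.08*s^3 + 0.23*s^2 - 0.01*s - 8.37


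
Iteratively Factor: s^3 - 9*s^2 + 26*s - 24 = (s - 2)*(s^2 - 7*s + 12) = (s - 3)*(s - 2)*(s - 4)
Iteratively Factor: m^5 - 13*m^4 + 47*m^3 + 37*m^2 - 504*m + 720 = (m - 4)*(m^4 - 9*m^3 + 11*m^2 + 81*m - 180) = (m - 5)*(m - 4)*(m^3 - 4*m^2 - 9*m + 36) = (m - 5)*(m - 4)^2*(m^2 - 9) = (m - 5)*(m - 4)^2*(m - 3)*(m + 3)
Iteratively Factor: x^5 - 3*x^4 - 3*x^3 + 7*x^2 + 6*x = (x + 1)*(x^4 - 4*x^3 + x^2 + 6*x) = (x - 3)*(x + 1)*(x^3 - x^2 - 2*x) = (x - 3)*(x - 2)*(x + 1)*(x^2 + x) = (x - 3)*(x - 2)*(x + 1)^2*(x)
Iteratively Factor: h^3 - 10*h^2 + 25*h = (h - 5)*(h^2 - 5*h) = (h - 5)^2*(h)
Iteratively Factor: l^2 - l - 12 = (l + 3)*(l - 4)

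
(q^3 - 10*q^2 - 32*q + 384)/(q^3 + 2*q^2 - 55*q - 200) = (q^2 - 2*q - 48)/(q^2 + 10*q + 25)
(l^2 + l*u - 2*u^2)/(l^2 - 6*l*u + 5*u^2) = (-l - 2*u)/(-l + 5*u)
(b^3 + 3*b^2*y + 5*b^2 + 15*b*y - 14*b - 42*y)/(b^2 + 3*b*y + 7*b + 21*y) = b - 2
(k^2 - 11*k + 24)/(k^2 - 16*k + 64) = (k - 3)/(k - 8)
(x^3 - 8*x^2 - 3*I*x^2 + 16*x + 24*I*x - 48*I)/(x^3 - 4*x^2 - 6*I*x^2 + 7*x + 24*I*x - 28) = (x^2 - x*(4 + 3*I) + 12*I)/(x^2 - 6*I*x + 7)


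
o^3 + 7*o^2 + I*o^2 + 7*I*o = o*(o + 7)*(o + I)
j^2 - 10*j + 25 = (j - 5)^2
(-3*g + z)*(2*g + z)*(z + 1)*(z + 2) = -6*g^2*z^2 - 18*g^2*z - 12*g^2 - g*z^3 - 3*g*z^2 - 2*g*z + z^4 + 3*z^3 + 2*z^2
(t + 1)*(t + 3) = t^2 + 4*t + 3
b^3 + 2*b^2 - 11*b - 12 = (b - 3)*(b + 1)*(b + 4)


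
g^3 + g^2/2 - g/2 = g*(g - 1/2)*(g + 1)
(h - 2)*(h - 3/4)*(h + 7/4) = h^3 - h^2 - 53*h/16 + 21/8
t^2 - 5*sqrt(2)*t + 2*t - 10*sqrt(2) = (t + 2)*(t - 5*sqrt(2))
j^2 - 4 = (j - 2)*(j + 2)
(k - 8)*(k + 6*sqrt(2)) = k^2 - 8*k + 6*sqrt(2)*k - 48*sqrt(2)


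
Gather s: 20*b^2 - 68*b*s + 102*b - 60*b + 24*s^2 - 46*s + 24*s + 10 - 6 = 20*b^2 + 42*b + 24*s^2 + s*(-68*b - 22) + 4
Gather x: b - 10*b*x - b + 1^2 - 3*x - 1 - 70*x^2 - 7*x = -70*x^2 + x*(-10*b - 10)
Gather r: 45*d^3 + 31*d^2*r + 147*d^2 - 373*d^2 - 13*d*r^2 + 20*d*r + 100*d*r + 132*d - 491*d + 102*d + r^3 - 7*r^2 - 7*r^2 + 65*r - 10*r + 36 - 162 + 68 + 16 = 45*d^3 - 226*d^2 - 257*d + r^3 + r^2*(-13*d - 14) + r*(31*d^2 + 120*d + 55) - 42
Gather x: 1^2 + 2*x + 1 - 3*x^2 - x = -3*x^2 + x + 2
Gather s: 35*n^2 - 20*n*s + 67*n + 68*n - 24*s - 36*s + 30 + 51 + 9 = 35*n^2 + 135*n + s*(-20*n - 60) + 90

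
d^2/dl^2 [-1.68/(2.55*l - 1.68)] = -21.8484/(2.55*l - 1.68)^3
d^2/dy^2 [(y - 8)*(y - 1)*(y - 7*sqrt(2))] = 6*y - 14*sqrt(2) - 18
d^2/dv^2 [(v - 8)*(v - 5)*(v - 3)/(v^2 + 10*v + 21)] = 12*(53*v^3 + 213*v^2 - 1209*v - 5521)/(v^6 + 30*v^5 + 363*v^4 + 2260*v^3 + 7623*v^2 + 13230*v + 9261)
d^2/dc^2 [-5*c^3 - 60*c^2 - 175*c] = -30*c - 120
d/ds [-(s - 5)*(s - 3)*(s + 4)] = -3*s^2 + 8*s + 17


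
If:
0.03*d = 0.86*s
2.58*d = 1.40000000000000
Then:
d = 0.54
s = 0.02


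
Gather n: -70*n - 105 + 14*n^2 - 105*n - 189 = 14*n^2 - 175*n - 294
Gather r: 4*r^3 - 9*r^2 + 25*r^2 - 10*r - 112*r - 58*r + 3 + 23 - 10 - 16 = 4*r^3 + 16*r^2 - 180*r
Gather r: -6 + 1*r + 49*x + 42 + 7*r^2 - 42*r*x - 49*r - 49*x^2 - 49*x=7*r^2 + r*(-42*x - 48) - 49*x^2 + 36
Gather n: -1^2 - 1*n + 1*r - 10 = -n + r - 11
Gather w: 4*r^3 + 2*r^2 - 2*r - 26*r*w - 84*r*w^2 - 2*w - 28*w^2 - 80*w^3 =4*r^3 + 2*r^2 - 2*r - 80*w^3 + w^2*(-84*r - 28) + w*(-26*r - 2)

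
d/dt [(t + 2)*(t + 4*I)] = 2*t + 2 + 4*I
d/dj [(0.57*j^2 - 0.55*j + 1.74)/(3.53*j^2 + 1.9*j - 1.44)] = (3.0245*j^2 - 13.926*j - 2.514)/(12.4609*j^4 + 13.414*j^3 - 6.5564*j^2 - 5.472*j + 2.0736)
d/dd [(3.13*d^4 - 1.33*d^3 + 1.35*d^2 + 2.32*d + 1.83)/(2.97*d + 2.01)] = (27.8883*d^4 + 17.265*d^3 - 4.0104*d^2 + 5.427*d - 0.771900000000001)/(8.8209*d^2 + 11.9394*d + 4.0401)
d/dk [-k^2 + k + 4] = 1 - 2*k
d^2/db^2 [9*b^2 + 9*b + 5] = 18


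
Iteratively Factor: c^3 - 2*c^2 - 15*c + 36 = (c - 3)*(c^2 + c - 12) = (c - 3)^2*(c + 4)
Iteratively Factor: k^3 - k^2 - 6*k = (k + 2)*(k^2 - 3*k) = k*(k + 2)*(k - 3)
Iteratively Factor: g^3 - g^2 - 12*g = (g)*(g^2 - g - 12) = g*(g - 4)*(g + 3)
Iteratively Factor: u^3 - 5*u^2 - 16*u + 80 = (u - 5)*(u^2 - 16) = (u - 5)*(u + 4)*(u - 4)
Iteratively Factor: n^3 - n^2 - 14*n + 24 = (n - 3)*(n^2 + 2*n - 8) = (n - 3)*(n + 4)*(n - 2)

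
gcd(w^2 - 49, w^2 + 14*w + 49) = w + 7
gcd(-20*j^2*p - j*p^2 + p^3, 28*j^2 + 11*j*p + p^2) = 4*j + p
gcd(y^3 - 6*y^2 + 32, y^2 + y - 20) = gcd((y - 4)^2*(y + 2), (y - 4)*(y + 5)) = y - 4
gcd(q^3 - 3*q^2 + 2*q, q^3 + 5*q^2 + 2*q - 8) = q - 1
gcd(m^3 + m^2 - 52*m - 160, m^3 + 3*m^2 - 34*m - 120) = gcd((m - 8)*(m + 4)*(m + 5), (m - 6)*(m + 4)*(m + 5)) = m^2 + 9*m + 20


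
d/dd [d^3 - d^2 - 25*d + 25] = 3*d^2 - 2*d - 25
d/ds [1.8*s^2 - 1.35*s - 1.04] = 3.6*s - 1.35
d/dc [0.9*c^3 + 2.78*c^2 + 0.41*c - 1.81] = 2.7*c^2 + 5.56*c + 0.41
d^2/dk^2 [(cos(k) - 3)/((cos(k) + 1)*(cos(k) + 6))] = (-(1 - cos(2*k))^2/4 + 33*cos(k) + 79*cos(2*k)/2 + 5*cos(3*k) - 603/2)/((cos(k) + 1)^2*(cos(k) + 6)^3)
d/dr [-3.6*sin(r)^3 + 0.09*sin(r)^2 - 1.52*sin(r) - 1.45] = (-10.8*sin(r)^2 + 0.18*sin(r) - 1.52)*cos(r)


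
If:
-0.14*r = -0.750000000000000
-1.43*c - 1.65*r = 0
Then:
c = -6.18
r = 5.36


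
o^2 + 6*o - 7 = (o - 1)*(o + 7)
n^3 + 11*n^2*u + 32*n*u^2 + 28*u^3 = (n + 2*u)^2*(n + 7*u)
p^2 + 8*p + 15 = (p + 3)*(p + 5)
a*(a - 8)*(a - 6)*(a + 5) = a^4 - 9*a^3 - 22*a^2 + 240*a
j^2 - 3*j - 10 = (j - 5)*(j + 2)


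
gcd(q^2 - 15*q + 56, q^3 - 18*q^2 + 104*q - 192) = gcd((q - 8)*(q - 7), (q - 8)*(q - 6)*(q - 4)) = q - 8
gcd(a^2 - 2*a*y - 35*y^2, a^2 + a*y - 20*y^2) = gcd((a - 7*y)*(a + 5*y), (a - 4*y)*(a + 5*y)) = a + 5*y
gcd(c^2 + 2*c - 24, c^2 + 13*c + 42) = c + 6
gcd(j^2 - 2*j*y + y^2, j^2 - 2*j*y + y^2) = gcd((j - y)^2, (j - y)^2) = j^2 - 2*j*y + y^2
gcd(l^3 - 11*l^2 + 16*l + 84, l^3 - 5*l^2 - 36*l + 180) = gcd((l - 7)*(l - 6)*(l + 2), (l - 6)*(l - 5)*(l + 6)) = l - 6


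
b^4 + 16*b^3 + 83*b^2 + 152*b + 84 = (b + 1)*(b + 2)*(b + 6)*(b + 7)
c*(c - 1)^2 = c^3 - 2*c^2 + c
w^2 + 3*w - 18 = (w - 3)*(w + 6)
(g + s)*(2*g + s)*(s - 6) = 2*g^2*s - 12*g^2 + 3*g*s^2 - 18*g*s + s^3 - 6*s^2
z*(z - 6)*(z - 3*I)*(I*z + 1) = I*z^4 + 4*z^3 - 6*I*z^3 - 24*z^2 - 3*I*z^2 + 18*I*z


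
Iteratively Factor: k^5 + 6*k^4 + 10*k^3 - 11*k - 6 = (k + 1)*(k^4 + 5*k^3 + 5*k^2 - 5*k - 6) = (k + 1)*(k + 3)*(k^3 + 2*k^2 - k - 2) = (k - 1)*(k + 1)*(k + 3)*(k^2 + 3*k + 2) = (k - 1)*(k + 1)*(k + 2)*(k + 3)*(k + 1)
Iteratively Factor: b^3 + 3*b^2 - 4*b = (b + 4)*(b^2 - b) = (b - 1)*(b + 4)*(b)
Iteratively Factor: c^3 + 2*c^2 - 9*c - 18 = (c + 3)*(c^2 - c - 6) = (c - 3)*(c + 3)*(c + 2)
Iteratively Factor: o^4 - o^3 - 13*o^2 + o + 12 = (o - 1)*(o^3 - 13*o - 12) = (o - 1)*(o + 3)*(o^2 - 3*o - 4) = (o - 4)*(o - 1)*(o + 3)*(o + 1)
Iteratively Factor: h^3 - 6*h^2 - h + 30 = (h - 5)*(h^2 - h - 6) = (h - 5)*(h - 3)*(h + 2)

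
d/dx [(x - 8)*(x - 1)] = 2*x - 9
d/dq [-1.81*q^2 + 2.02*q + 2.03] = 2.02 - 3.62*q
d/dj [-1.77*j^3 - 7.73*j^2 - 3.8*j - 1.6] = -5.31*j^2 - 15.46*j - 3.8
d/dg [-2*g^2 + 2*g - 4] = 2 - 4*g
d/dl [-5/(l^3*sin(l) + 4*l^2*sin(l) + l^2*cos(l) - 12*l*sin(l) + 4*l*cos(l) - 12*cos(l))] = 5*(l^3*cos(l) + 2*l^2*sin(l) + 4*l^2*cos(l) + 4*l*sin(l) - 10*l*cos(l) + 4*cos(l))/((l - 2)^2*(l + 6)^2*(l*sin(l) + cos(l))^2)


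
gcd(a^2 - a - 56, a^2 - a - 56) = a^2 - a - 56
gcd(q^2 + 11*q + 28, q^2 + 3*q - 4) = q + 4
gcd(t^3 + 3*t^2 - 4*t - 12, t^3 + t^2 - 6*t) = t^2 + t - 6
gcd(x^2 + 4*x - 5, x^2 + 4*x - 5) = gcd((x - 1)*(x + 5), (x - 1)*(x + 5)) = x^2 + 4*x - 5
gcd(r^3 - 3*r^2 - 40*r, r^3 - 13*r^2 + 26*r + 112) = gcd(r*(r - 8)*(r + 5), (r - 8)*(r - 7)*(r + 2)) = r - 8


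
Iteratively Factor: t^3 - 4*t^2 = (t)*(t^2 - 4*t) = t^2*(t - 4)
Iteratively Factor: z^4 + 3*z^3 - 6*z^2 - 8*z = (z + 4)*(z^3 - z^2 - 2*z) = (z - 2)*(z + 4)*(z^2 + z) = (z - 2)*(z + 1)*(z + 4)*(z)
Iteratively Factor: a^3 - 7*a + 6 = (a - 2)*(a^2 + 2*a - 3) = (a - 2)*(a + 3)*(a - 1)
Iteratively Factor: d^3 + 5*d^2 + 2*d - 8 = (d - 1)*(d^2 + 6*d + 8) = (d - 1)*(d + 2)*(d + 4)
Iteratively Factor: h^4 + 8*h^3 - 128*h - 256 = (h - 4)*(h^3 + 12*h^2 + 48*h + 64) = (h - 4)*(h + 4)*(h^2 + 8*h + 16) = (h - 4)*(h + 4)^2*(h + 4)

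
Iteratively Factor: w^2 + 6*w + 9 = (w + 3)*(w + 3)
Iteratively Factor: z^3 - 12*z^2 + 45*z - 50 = (z - 5)*(z^2 - 7*z + 10) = (z - 5)*(z - 2)*(z - 5)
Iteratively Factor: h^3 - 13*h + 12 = (h - 3)*(h^2 + 3*h - 4) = (h - 3)*(h - 1)*(h + 4)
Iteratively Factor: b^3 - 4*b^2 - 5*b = (b - 5)*(b^2 + b) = b*(b - 5)*(b + 1)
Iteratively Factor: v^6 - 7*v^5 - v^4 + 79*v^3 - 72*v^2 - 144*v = (v - 4)*(v^5 - 3*v^4 - 13*v^3 + 27*v^2 + 36*v) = (v - 4)*(v + 1)*(v^4 - 4*v^3 - 9*v^2 + 36*v) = v*(v - 4)*(v + 1)*(v^3 - 4*v^2 - 9*v + 36) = v*(v - 4)^2*(v + 1)*(v^2 - 9) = v*(v - 4)^2*(v + 1)*(v + 3)*(v - 3)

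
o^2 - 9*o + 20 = (o - 5)*(o - 4)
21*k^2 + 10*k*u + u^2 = (3*k + u)*(7*k + u)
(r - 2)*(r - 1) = r^2 - 3*r + 2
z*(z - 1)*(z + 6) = z^3 + 5*z^2 - 6*z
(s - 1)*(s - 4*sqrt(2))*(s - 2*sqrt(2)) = s^3 - 6*sqrt(2)*s^2 - s^2 + 6*sqrt(2)*s + 16*s - 16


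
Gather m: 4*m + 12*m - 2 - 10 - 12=16*m - 24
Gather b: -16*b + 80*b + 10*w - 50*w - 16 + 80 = 64*b - 40*w + 64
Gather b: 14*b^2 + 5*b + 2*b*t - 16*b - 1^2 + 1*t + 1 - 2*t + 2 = 14*b^2 + b*(2*t - 11) - t + 2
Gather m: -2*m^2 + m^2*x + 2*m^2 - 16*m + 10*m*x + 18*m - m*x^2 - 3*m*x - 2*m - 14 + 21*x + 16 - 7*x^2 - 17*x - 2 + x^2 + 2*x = m^2*x + m*(-x^2 + 7*x) - 6*x^2 + 6*x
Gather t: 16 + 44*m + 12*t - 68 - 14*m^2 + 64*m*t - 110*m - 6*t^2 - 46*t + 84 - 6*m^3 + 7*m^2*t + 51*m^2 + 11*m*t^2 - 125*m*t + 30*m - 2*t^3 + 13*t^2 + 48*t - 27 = -6*m^3 + 37*m^2 - 36*m - 2*t^3 + t^2*(11*m + 7) + t*(7*m^2 - 61*m + 14) + 5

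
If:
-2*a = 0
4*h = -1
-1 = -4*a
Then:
No Solution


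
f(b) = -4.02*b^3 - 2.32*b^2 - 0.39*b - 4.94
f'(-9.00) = -935.49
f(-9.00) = 2741.23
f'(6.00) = -462.39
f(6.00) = -959.12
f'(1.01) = -17.38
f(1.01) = -11.84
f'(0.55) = -6.59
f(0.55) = -6.53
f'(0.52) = -6.06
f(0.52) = -6.34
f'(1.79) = -47.34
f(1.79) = -36.13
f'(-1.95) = -37.20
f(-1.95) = 16.81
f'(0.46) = -5.08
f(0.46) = -6.00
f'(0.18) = -1.62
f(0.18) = -5.11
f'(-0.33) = -0.17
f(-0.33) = -4.92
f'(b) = -12.06*b^2 - 4.64*b - 0.39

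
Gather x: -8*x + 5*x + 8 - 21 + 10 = -3*x - 3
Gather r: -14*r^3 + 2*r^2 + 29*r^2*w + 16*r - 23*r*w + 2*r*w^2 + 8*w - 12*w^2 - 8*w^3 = -14*r^3 + r^2*(29*w + 2) + r*(2*w^2 - 23*w + 16) - 8*w^3 - 12*w^2 + 8*w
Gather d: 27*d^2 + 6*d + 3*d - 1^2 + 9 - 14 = 27*d^2 + 9*d - 6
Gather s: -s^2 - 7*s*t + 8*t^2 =-s^2 - 7*s*t + 8*t^2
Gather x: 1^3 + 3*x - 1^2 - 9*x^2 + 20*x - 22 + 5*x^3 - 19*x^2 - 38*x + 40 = 5*x^3 - 28*x^2 - 15*x + 18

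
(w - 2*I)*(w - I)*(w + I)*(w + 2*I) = w^4 + 5*w^2 + 4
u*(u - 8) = u^2 - 8*u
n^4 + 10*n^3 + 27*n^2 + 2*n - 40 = (n - 1)*(n + 2)*(n + 4)*(n + 5)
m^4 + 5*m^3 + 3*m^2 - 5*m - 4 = (m - 1)*(m + 1)^2*(m + 4)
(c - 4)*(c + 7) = c^2 + 3*c - 28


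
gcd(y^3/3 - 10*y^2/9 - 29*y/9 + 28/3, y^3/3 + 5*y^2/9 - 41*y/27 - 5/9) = y + 3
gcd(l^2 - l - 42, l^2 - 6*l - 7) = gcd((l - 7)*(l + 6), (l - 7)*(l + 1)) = l - 7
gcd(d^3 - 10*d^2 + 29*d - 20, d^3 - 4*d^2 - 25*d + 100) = d^2 - 9*d + 20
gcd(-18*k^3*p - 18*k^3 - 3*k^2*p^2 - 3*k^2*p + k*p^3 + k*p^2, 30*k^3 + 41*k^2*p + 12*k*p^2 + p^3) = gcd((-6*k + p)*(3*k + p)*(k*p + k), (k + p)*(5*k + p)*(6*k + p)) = 1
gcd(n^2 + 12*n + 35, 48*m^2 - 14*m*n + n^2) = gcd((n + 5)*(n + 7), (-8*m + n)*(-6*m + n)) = 1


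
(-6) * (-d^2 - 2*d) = 6*d^2 + 12*d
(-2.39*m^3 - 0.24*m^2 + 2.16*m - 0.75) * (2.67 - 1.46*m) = 3.4894*m^4 - 6.0309*m^3 - 3.7944*m^2 + 6.8622*m - 2.0025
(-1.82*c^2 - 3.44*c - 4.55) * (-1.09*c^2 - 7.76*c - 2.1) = 1.9838*c^4 + 17.8728*c^3 + 35.4759*c^2 + 42.532*c + 9.555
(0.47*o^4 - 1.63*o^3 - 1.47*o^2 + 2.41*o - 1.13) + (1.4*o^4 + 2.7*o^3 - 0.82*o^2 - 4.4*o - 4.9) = 1.87*o^4 + 1.07*o^3 - 2.29*o^2 - 1.99*o - 6.03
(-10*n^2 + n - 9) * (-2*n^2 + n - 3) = 20*n^4 - 12*n^3 + 49*n^2 - 12*n + 27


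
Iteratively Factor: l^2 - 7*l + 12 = (l - 4)*(l - 3)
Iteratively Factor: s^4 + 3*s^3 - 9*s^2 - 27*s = (s - 3)*(s^3 + 6*s^2 + 9*s) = (s - 3)*(s + 3)*(s^2 + 3*s) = (s - 3)*(s + 3)^2*(s)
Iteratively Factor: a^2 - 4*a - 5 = (a - 5)*(a + 1)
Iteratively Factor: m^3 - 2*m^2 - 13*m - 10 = (m + 2)*(m^2 - 4*m - 5) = (m + 1)*(m + 2)*(m - 5)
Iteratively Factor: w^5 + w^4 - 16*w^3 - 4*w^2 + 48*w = (w + 4)*(w^4 - 3*w^3 - 4*w^2 + 12*w) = (w - 2)*(w + 4)*(w^3 - w^2 - 6*w) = (w - 2)*(w + 2)*(w + 4)*(w^2 - 3*w) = (w - 3)*(w - 2)*(w + 2)*(w + 4)*(w)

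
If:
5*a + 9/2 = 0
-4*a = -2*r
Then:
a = -9/10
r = -9/5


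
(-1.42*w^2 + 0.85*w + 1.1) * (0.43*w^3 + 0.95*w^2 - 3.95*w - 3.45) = -0.6106*w^5 - 0.9835*w^4 + 6.8895*w^3 + 2.5865*w^2 - 7.2775*w - 3.795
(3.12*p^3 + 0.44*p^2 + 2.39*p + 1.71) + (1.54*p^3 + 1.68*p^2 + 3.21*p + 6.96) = 4.66*p^3 + 2.12*p^2 + 5.6*p + 8.67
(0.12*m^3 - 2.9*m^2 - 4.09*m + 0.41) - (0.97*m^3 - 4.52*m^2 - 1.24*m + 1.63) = -0.85*m^3 + 1.62*m^2 - 2.85*m - 1.22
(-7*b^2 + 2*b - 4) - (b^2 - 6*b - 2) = -8*b^2 + 8*b - 2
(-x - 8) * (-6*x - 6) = 6*x^2 + 54*x + 48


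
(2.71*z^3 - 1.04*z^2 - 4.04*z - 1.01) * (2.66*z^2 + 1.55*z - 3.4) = 7.2086*z^5 + 1.4341*z^4 - 21.5724*z^3 - 5.4126*z^2 + 12.1705*z + 3.434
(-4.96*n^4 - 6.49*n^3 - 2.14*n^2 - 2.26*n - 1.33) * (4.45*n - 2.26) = -22.072*n^5 - 17.6709*n^4 + 5.1444*n^3 - 5.2206*n^2 - 0.810900000000002*n + 3.0058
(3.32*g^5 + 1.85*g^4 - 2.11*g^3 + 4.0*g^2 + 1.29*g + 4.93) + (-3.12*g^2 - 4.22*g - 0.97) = 3.32*g^5 + 1.85*g^4 - 2.11*g^3 + 0.88*g^2 - 2.93*g + 3.96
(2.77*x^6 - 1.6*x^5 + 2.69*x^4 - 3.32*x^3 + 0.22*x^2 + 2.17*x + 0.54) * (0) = 0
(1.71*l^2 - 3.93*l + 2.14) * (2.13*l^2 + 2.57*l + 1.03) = 3.6423*l^4 - 3.9762*l^3 - 3.7806*l^2 + 1.4519*l + 2.2042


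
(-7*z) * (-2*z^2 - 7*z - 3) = 14*z^3 + 49*z^2 + 21*z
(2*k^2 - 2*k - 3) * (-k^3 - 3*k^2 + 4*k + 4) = -2*k^5 - 4*k^4 + 17*k^3 + 9*k^2 - 20*k - 12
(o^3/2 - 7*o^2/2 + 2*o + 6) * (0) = 0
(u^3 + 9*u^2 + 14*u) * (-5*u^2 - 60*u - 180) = -5*u^5 - 105*u^4 - 790*u^3 - 2460*u^2 - 2520*u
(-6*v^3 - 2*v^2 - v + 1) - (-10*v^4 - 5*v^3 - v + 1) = 10*v^4 - v^3 - 2*v^2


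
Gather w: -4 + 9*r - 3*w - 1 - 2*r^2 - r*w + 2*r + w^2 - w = -2*r^2 + 11*r + w^2 + w*(-r - 4) - 5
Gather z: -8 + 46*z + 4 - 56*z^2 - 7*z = -56*z^2 + 39*z - 4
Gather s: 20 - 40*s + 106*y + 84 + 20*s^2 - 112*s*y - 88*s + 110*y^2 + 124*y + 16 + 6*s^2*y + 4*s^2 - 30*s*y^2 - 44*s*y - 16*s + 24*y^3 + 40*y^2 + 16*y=s^2*(6*y + 24) + s*(-30*y^2 - 156*y - 144) + 24*y^3 + 150*y^2 + 246*y + 120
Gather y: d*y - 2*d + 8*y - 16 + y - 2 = -2*d + y*(d + 9) - 18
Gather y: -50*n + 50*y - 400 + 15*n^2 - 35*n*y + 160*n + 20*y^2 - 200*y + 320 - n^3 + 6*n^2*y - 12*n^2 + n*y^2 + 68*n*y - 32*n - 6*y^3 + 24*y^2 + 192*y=-n^3 + 3*n^2 + 78*n - 6*y^3 + y^2*(n + 44) + y*(6*n^2 + 33*n + 42) - 80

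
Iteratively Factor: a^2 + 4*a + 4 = (a + 2)*(a + 2)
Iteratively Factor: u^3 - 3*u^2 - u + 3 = (u + 1)*(u^2 - 4*u + 3) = (u - 3)*(u + 1)*(u - 1)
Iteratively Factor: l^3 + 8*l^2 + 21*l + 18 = (l + 3)*(l^2 + 5*l + 6) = (l + 3)^2*(l + 2)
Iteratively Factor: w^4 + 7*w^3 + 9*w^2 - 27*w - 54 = (w + 3)*(w^3 + 4*w^2 - 3*w - 18) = (w + 3)^2*(w^2 + w - 6) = (w - 2)*(w + 3)^2*(w + 3)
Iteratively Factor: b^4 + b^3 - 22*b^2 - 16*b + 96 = (b - 4)*(b^3 + 5*b^2 - 2*b - 24) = (b - 4)*(b - 2)*(b^2 + 7*b + 12) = (b - 4)*(b - 2)*(b + 4)*(b + 3)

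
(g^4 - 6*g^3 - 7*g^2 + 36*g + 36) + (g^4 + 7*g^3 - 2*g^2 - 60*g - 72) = 2*g^4 + g^3 - 9*g^2 - 24*g - 36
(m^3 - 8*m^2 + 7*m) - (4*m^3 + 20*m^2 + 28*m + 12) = -3*m^3 - 28*m^2 - 21*m - 12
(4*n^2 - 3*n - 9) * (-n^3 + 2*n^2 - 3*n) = -4*n^5 + 11*n^4 - 9*n^3 - 9*n^2 + 27*n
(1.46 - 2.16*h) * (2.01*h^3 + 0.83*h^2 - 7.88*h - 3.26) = -4.3416*h^4 + 1.1418*h^3 + 18.2326*h^2 - 4.4632*h - 4.7596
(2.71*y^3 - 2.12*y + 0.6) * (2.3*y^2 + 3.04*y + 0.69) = 6.233*y^5 + 8.2384*y^4 - 3.0061*y^3 - 5.0648*y^2 + 0.3612*y + 0.414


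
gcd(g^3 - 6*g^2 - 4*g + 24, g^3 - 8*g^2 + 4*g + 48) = g^2 - 4*g - 12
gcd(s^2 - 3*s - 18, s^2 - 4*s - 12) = s - 6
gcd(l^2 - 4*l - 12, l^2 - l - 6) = l + 2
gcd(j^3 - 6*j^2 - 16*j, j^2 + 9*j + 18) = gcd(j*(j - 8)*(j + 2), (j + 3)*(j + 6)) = 1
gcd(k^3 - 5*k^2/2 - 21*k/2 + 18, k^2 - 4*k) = k - 4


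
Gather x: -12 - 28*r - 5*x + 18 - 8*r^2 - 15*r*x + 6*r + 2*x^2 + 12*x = -8*r^2 - 22*r + 2*x^2 + x*(7 - 15*r) + 6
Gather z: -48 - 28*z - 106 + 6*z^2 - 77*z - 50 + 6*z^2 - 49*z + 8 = 12*z^2 - 154*z - 196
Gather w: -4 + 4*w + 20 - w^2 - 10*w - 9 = -w^2 - 6*w + 7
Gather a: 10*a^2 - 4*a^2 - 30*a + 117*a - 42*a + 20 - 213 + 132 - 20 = 6*a^2 + 45*a - 81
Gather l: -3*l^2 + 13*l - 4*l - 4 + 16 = -3*l^2 + 9*l + 12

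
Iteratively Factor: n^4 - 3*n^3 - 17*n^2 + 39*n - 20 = (n - 1)*(n^3 - 2*n^2 - 19*n + 20) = (n - 1)*(n + 4)*(n^2 - 6*n + 5) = (n - 1)^2*(n + 4)*(n - 5)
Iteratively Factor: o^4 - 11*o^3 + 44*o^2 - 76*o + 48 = (o - 4)*(o^3 - 7*o^2 + 16*o - 12) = (o - 4)*(o - 2)*(o^2 - 5*o + 6) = (o - 4)*(o - 3)*(o - 2)*(o - 2)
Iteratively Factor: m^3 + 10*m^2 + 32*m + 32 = (m + 4)*(m^2 + 6*m + 8) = (m + 4)^2*(m + 2)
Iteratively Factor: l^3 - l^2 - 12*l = (l + 3)*(l^2 - 4*l) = l*(l + 3)*(l - 4)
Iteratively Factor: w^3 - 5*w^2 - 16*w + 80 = (w - 5)*(w^2 - 16) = (w - 5)*(w - 4)*(w + 4)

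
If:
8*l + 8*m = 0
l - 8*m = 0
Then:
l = 0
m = 0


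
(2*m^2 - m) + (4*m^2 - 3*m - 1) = 6*m^2 - 4*m - 1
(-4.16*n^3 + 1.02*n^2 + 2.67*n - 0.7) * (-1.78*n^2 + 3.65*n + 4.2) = 7.4048*n^5 - 16.9996*n^4 - 18.5016*n^3 + 15.2755*n^2 + 8.659*n - 2.94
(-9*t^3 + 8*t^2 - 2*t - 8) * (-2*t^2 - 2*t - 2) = 18*t^5 + 2*t^4 + 6*t^3 + 4*t^2 + 20*t + 16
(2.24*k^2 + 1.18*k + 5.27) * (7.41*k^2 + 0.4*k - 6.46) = 16.5984*k^4 + 9.6398*k^3 + 25.0523*k^2 - 5.5148*k - 34.0442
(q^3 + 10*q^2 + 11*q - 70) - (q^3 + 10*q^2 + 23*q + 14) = -12*q - 84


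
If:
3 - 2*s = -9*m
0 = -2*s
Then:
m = -1/3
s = 0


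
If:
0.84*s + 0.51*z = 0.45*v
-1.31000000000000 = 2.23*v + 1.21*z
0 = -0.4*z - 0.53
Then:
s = 0.87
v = 0.13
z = -1.32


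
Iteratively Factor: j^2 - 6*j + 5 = (j - 1)*(j - 5)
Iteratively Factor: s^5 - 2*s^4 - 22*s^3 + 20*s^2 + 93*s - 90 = (s - 5)*(s^4 + 3*s^3 - 7*s^2 - 15*s + 18) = (s - 5)*(s - 1)*(s^3 + 4*s^2 - 3*s - 18) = (s - 5)*(s - 2)*(s - 1)*(s^2 + 6*s + 9) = (s - 5)*(s - 2)*(s - 1)*(s + 3)*(s + 3)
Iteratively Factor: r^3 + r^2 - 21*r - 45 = (r + 3)*(r^2 - 2*r - 15) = (r - 5)*(r + 3)*(r + 3)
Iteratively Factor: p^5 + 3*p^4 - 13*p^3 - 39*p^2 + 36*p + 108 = (p - 3)*(p^4 + 6*p^3 + 5*p^2 - 24*p - 36) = (p - 3)*(p - 2)*(p^3 + 8*p^2 + 21*p + 18) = (p - 3)*(p - 2)*(p + 2)*(p^2 + 6*p + 9) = (p - 3)*(p - 2)*(p + 2)*(p + 3)*(p + 3)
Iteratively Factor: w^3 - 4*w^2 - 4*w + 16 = (w + 2)*(w^2 - 6*w + 8) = (w - 2)*(w + 2)*(w - 4)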